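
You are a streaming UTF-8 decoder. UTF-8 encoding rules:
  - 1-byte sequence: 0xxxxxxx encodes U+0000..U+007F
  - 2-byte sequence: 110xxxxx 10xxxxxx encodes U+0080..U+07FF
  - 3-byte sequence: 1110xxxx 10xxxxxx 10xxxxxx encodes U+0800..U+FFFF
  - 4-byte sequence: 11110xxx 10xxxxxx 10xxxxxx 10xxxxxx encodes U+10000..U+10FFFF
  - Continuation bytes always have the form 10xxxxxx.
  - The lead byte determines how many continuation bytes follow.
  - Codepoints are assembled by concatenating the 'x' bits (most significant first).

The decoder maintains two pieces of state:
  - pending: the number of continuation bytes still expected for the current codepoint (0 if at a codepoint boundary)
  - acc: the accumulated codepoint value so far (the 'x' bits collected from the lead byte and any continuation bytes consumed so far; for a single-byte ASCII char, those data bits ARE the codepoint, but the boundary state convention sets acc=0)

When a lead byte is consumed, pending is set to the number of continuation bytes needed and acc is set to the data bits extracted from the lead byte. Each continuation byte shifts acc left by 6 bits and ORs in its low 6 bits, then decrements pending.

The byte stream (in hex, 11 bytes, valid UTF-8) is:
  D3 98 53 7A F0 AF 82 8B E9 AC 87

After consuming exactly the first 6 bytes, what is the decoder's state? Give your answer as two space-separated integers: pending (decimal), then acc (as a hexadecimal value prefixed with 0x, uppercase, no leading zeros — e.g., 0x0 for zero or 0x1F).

Answer: 2 0x2F

Derivation:
Byte[0]=D3: 2-byte lead. pending=1, acc=0x13
Byte[1]=98: continuation. acc=(acc<<6)|0x18=0x4D8, pending=0
Byte[2]=53: 1-byte. pending=0, acc=0x0
Byte[3]=7A: 1-byte. pending=0, acc=0x0
Byte[4]=F0: 4-byte lead. pending=3, acc=0x0
Byte[5]=AF: continuation. acc=(acc<<6)|0x2F=0x2F, pending=2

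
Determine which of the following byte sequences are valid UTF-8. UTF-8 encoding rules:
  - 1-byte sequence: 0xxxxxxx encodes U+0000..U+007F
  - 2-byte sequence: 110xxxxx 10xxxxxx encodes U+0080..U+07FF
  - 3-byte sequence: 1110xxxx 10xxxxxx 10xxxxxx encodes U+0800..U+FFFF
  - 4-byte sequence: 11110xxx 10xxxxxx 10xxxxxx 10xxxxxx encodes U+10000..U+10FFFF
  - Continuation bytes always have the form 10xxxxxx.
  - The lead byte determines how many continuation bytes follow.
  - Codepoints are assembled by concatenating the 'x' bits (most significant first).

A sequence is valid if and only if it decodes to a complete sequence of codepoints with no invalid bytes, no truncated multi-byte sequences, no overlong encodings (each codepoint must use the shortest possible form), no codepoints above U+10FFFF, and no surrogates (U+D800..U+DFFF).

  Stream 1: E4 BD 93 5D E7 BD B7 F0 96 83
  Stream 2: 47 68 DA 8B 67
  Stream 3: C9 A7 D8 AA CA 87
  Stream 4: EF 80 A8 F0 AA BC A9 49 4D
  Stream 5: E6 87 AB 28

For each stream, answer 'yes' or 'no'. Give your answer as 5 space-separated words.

Stream 1: error at byte offset 10. INVALID
Stream 2: decodes cleanly. VALID
Stream 3: decodes cleanly. VALID
Stream 4: decodes cleanly. VALID
Stream 5: decodes cleanly. VALID

Answer: no yes yes yes yes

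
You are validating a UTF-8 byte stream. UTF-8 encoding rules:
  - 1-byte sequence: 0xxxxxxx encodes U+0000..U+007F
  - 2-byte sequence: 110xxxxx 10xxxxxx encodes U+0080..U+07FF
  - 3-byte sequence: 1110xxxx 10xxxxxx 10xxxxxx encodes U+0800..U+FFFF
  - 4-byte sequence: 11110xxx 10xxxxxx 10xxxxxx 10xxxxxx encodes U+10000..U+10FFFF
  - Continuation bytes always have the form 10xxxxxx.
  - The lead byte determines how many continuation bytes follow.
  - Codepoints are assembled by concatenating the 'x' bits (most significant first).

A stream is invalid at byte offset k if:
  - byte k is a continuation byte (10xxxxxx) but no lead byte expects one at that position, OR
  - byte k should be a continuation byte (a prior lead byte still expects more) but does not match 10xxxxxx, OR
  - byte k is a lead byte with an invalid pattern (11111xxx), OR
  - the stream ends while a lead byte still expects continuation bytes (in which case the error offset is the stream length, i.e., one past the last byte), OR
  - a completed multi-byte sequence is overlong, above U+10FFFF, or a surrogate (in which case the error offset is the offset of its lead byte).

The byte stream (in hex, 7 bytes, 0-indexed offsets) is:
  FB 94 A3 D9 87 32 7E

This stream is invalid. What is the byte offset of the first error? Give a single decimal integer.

Answer: 0

Derivation:
Byte[0]=FB: INVALID lead byte (not 0xxx/110x/1110/11110)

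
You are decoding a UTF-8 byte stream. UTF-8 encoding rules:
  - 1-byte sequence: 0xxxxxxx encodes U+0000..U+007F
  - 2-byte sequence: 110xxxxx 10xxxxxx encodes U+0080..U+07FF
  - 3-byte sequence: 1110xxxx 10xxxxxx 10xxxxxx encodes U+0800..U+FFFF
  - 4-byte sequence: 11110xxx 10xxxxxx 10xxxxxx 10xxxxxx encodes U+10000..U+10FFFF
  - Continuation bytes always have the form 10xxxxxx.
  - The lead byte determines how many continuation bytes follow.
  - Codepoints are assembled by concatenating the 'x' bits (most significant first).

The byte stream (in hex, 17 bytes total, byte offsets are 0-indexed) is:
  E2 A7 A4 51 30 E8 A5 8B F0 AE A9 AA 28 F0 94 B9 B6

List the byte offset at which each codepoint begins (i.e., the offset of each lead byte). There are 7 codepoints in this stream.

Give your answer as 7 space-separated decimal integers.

Byte[0]=E2: 3-byte lead, need 2 cont bytes. acc=0x2
Byte[1]=A7: continuation. acc=(acc<<6)|0x27=0xA7
Byte[2]=A4: continuation. acc=(acc<<6)|0x24=0x29E4
Completed: cp=U+29E4 (starts at byte 0)
Byte[3]=51: 1-byte ASCII. cp=U+0051
Byte[4]=30: 1-byte ASCII. cp=U+0030
Byte[5]=E8: 3-byte lead, need 2 cont bytes. acc=0x8
Byte[6]=A5: continuation. acc=(acc<<6)|0x25=0x225
Byte[7]=8B: continuation. acc=(acc<<6)|0x0B=0x894B
Completed: cp=U+894B (starts at byte 5)
Byte[8]=F0: 4-byte lead, need 3 cont bytes. acc=0x0
Byte[9]=AE: continuation. acc=(acc<<6)|0x2E=0x2E
Byte[10]=A9: continuation. acc=(acc<<6)|0x29=0xBA9
Byte[11]=AA: continuation. acc=(acc<<6)|0x2A=0x2EA6A
Completed: cp=U+2EA6A (starts at byte 8)
Byte[12]=28: 1-byte ASCII. cp=U+0028
Byte[13]=F0: 4-byte lead, need 3 cont bytes. acc=0x0
Byte[14]=94: continuation. acc=(acc<<6)|0x14=0x14
Byte[15]=B9: continuation. acc=(acc<<6)|0x39=0x539
Byte[16]=B6: continuation. acc=(acc<<6)|0x36=0x14E76
Completed: cp=U+14E76 (starts at byte 13)

Answer: 0 3 4 5 8 12 13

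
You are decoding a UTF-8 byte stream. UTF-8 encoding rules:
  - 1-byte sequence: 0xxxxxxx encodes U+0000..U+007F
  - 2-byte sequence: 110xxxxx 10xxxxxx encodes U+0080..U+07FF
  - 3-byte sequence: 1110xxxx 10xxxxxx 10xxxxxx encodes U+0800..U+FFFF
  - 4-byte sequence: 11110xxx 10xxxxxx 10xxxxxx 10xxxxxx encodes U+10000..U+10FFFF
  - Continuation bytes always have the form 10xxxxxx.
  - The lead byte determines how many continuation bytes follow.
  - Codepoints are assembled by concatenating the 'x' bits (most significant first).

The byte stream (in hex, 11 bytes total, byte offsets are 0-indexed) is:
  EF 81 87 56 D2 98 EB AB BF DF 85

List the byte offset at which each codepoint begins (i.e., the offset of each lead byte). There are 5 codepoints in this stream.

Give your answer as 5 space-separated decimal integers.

Byte[0]=EF: 3-byte lead, need 2 cont bytes. acc=0xF
Byte[1]=81: continuation. acc=(acc<<6)|0x01=0x3C1
Byte[2]=87: continuation. acc=(acc<<6)|0x07=0xF047
Completed: cp=U+F047 (starts at byte 0)
Byte[3]=56: 1-byte ASCII. cp=U+0056
Byte[4]=D2: 2-byte lead, need 1 cont bytes. acc=0x12
Byte[5]=98: continuation. acc=(acc<<6)|0x18=0x498
Completed: cp=U+0498 (starts at byte 4)
Byte[6]=EB: 3-byte lead, need 2 cont bytes. acc=0xB
Byte[7]=AB: continuation. acc=(acc<<6)|0x2B=0x2EB
Byte[8]=BF: continuation. acc=(acc<<6)|0x3F=0xBAFF
Completed: cp=U+BAFF (starts at byte 6)
Byte[9]=DF: 2-byte lead, need 1 cont bytes. acc=0x1F
Byte[10]=85: continuation. acc=(acc<<6)|0x05=0x7C5
Completed: cp=U+07C5 (starts at byte 9)

Answer: 0 3 4 6 9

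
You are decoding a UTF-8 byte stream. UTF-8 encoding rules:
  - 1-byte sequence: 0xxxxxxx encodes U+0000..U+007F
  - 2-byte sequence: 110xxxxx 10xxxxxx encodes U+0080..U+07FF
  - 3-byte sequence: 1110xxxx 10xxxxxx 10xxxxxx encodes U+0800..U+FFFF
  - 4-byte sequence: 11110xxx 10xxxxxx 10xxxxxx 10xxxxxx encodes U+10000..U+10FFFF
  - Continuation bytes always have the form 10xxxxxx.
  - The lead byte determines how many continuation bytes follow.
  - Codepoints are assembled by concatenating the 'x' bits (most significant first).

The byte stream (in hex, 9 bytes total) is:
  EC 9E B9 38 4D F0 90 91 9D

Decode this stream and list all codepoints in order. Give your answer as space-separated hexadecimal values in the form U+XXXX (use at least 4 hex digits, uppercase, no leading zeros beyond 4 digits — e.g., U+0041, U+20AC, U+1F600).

Byte[0]=EC: 3-byte lead, need 2 cont bytes. acc=0xC
Byte[1]=9E: continuation. acc=(acc<<6)|0x1E=0x31E
Byte[2]=B9: continuation. acc=(acc<<6)|0x39=0xC7B9
Completed: cp=U+C7B9 (starts at byte 0)
Byte[3]=38: 1-byte ASCII. cp=U+0038
Byte[4]=4D: 1-byte ASCII. cp=U+004D
Byte[5]=F0: 4-byte lead, need 3 cont bytes. acc=0x0
Byte[6]=90: continuation. acc=(acc<<6)|0x10=0x10
Byte[7]=91: continuation. acc=(acc<<6)|0x11=0x411
Byte[8]=9D: continuation. acc=(acc<<6)|0x1D=0x1045D
Completed: cp=U+1045D (starts at byte 5)

Answer: U+C7B9 U+0038 U+004D U+1045D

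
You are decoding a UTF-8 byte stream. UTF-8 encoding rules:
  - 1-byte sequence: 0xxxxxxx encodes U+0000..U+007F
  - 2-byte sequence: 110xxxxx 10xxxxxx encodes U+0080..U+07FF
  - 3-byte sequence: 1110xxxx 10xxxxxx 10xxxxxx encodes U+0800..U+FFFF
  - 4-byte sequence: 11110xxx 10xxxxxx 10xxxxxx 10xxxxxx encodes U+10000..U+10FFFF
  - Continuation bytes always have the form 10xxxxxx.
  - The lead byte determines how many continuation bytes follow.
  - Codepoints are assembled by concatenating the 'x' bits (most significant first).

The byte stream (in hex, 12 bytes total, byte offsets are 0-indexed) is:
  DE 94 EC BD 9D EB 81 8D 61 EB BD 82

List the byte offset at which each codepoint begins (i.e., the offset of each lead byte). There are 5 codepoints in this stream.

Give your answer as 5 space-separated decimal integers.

Byte[0]=DE: 2-byte lead, need 1 cont bytes. acc=0x1E
Byte[1]=94: continuation. acc=(acc<<6)|0x14=0x794
Completed: cp=U+0794 (starts at byte 0)
Byte[2]=EC: 3-byte lead, need 2 cont bytes. acc=0xC
Byte[3]=BD: continuation. acc=(acc<<6)|0x3D=0x33D
Byte[4]=9D: continuation. acc=(acc<<6)|0x1D=0xCF5D
Completed: cp=U+CF5D (starts at byte 2)
Byte[5]=EB: 3-byte lead, need 2 cont bytes. acc=0xB
Byte[6]=81: continuation. acc=(acc<<6)|0x01=0x2C1
Byte[7]=8D: continuation. acc=(acc<<6)|0x0D=0xB04D
Completed: cp=U+B04D (starts at byte 5)
Byte[8]=61: 1-byte ASCII. cp=U+0061
Byte[9]=EB: 3-byte lead, need 2 cont bytes. acc=0xB
Byte[10]=BD: continuation. acc=(acc<<6)|0x3D=0x2FD
Byte[11]=82: continuation. acc=(acc<<6)|0x02=0xBF42
Completed: cp=U+BF42 (starts at byte 9)

Answer: 0 2 5 8 9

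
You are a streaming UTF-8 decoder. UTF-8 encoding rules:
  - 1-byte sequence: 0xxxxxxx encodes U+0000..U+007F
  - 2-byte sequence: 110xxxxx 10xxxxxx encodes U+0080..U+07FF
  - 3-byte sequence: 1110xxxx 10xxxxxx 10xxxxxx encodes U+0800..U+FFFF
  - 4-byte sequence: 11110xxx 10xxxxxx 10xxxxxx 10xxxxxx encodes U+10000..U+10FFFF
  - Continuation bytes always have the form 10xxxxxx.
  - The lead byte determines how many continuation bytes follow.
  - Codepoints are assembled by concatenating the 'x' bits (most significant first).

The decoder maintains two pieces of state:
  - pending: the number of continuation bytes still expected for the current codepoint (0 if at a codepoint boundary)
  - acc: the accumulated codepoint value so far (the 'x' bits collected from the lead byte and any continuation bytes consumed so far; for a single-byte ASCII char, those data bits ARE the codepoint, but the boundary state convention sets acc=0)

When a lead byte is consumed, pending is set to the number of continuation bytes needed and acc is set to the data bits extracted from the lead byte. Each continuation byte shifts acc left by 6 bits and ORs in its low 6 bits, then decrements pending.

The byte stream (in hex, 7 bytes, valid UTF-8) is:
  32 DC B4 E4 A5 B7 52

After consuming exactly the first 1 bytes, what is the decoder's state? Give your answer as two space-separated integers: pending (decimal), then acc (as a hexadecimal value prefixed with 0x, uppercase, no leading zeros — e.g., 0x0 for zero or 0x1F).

Answer: 0 0x0

Derivation:
Byte[0]=32: 1-byte. pending=0, acc=0x0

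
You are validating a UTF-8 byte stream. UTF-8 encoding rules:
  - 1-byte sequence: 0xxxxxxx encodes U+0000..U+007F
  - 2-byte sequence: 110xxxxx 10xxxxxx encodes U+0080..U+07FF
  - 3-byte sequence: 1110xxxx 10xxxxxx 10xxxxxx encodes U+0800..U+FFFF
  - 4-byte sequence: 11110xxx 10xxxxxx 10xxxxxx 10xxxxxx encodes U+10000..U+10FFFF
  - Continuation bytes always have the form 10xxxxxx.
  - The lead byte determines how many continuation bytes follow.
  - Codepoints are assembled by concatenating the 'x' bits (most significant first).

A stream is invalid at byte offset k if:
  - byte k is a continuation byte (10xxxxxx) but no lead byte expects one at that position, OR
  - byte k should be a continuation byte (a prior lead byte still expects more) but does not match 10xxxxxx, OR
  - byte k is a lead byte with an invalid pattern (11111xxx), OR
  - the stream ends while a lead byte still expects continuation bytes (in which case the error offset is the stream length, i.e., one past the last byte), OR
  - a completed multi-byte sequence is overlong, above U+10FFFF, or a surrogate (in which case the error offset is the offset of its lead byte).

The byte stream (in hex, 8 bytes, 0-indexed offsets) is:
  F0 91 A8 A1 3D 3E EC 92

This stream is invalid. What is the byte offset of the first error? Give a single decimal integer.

Answer: 8

Derivation:
Byte[0]=F0: 4-byte lead, need 3 cont bytes. acc=0x0
Byte[1]=91: continuation. acc=(acc<<6)|0x11=0x11
Byte[2]=A8: continuation. acc=(acc<<6)|0x28=0x468
Byte[3]=A1: continuation. acc=(acc<<6)|0x21=0x11A21
Completed: cp=U+11A21 (starts at byte 0)
Byte[4]=3D: 1-byte ASCII. cp=U+003D
Byte[5]=3E: 1-byte ASCII. cp=U+003E
Byte[6]=EC: 3-byte lead, need 2 cont bytes. acc=0xC
Byte[7]=92: continuation. acc=(acc<<6)|0x12=0x312
Byte[8]: stream ended, expected continuation. INVALID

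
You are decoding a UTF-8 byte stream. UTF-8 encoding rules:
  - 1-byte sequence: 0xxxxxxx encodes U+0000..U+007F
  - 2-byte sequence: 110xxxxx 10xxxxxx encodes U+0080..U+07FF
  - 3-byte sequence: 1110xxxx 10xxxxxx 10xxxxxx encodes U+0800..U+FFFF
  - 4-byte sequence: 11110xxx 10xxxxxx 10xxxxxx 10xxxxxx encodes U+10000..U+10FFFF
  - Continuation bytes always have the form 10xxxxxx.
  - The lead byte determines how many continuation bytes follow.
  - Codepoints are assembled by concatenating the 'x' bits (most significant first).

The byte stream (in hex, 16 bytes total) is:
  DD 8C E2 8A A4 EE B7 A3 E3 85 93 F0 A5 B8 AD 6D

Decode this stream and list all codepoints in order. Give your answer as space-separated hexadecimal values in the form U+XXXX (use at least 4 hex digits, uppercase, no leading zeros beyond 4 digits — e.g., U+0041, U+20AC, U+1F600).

Answer: U+074C U+22A4 U+EDE3 U+3153 U+25E2D U+006D

Derivation:
Byte[0]=DD: 2-byte lead, need 1 cont bytes. acc=0x1D
Byte[1]=8C: continuation. acc=(acc<<6)|0x0C=0x74C
Completed: cp=U+074C (starts at byte 0)
Byte[2]=E2: 3-byte lead, need 2 cont bytes. acc=0x2
Byte[3]=8A: continuation. acc=(acc<<6)|0x0A=0x8A
Byte[4]=A4: continuation. acc=(acc<<6)|0x24=0x22A4
Completed: cp=U+22A4 (starts at byte 2)
Byte[5]=EE: 3-byte lead, need 2 cont bytes. acc=0xE
Byte[6]=B7: continuation. acc=(acc<<6)|0x37=0x3B7
Byte[7]=A3: continuation. acc=(acc<<6)|0x23=0xEDE3
Completed: cp=U+EDE3 (starts at byte 5)
Byte[8]=E3: 3-byte lead, need 2 cont bytes. acc=0x3
Byte[9]=85: continuation. acc=(acc<<6)|0x05=0xC5
Byte[10]=93: continuation. acc=(acc<<6)|0x13=0x3153
Completed: cp=U+3153 (starts at byte 8)
Byte[11]=F0: 4-byte lead, need 3 cont bytes. acc=0x0
Byte[12]=A5: continuation. acc=(acc<<6)|0x25=0x25
Byte[13]=B8: continuation. acc=(acc<<6)|0x38=0x978
Byte[14]=AD: continuation. acc=(acc<<6)|0x2D=0x25E2D
Completed: cp=U+25E2D (starts at byte 11)
Byte[15]=6D: 1-byte ASCII. cp=U+006D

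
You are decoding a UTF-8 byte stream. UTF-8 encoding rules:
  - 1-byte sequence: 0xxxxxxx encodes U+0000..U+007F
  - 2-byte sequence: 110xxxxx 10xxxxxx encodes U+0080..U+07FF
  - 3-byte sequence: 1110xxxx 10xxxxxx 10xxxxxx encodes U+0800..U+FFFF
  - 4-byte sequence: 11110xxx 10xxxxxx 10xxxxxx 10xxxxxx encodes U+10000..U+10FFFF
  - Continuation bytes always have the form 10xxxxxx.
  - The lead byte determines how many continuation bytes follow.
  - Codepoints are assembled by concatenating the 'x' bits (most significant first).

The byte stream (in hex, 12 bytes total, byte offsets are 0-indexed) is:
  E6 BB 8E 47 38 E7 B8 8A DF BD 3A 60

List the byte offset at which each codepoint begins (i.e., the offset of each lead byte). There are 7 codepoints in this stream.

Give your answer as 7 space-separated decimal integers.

Byte[0]=E6: 3-byte lead, need 2 cont bytes. acc=0x6
Byte[1]=BB: continuation. acc=(acc<<6)|0x3B=0x1BB
Byte[2]=8E: continuation. acc=(acc<<6)|0x0E=0x6ECE
Completed: cp=U+6ECE (starts at byte 0)
Byte[3]=47: 1-byte ASCII. cp=U+0047
Byte[4]=38: 1-byte ASCII. cp=U+0038
Byte[5]=E7: 3-byte lead, need 2 cont bytes. acc=0x7
Byte[6]=B8: continuation. acc=(acc<<6)|0x38=0x1F8
Byte[7]=8A: continuation. acc=(acc<<6)|0x0A=0x7E0A
Completed: cp=U+7E0A (starts at byte 5)
Byte[8]=DF: 2-byte lead, need 1 cont bytes. acc=0x1F
Byte[9]=BD: continuation. acc=(acc<<6)|0x3D=0x7FD
Completed: cp=U+07FD (starts at byte 8)
Byte[10]=3A: 1-byte ASCII. cp=U+003A
Byte[11]=60: 1-byte ASCII. cp=U+0060

Answer: 0 3 4 5 8 10 11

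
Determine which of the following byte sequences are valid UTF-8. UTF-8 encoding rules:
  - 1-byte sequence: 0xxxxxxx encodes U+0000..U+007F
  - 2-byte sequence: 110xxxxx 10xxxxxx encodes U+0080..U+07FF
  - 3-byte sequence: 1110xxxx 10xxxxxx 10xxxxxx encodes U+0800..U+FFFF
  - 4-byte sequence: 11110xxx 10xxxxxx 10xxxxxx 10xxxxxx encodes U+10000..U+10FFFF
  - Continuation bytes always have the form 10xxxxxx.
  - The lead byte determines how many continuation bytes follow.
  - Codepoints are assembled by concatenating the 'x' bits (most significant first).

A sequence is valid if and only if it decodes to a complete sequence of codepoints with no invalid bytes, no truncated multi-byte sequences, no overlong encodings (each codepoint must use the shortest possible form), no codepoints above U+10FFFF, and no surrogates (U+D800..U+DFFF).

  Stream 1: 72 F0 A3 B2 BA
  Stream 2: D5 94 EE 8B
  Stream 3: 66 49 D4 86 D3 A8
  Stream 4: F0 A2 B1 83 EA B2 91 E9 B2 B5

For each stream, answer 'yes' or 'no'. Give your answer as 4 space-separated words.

Stream 1: decodes cleanly. VALID
Stream 2: error at byte offset 4. INVALID
Stream 3: decodes cleanly. VALID
Stream 4: decodes cleanly. VALID

Answer: yes no yes yes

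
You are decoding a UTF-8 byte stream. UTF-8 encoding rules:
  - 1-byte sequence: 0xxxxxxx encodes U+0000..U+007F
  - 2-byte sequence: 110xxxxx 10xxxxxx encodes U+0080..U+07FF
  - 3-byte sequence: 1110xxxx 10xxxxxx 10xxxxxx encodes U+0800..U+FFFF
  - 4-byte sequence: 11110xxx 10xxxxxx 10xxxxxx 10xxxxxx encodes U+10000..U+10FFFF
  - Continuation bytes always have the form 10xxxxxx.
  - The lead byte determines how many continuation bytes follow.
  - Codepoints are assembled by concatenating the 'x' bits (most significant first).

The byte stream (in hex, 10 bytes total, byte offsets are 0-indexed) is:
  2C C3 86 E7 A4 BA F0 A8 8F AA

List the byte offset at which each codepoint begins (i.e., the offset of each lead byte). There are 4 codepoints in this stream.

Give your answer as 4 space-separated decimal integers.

Byte[0]=2C: 1-byte ASCII. cp=U+002C
Byte[1]=C3: 2-byte lead, need 1 cont bytes. acc=0x3
Byte[2]=86: continuation. acc=(acc<<6)|0x06=0xC6
Completed: cp=U+00C6 (starts at byte 1)
Byte[3]=E7: 3-byte lead, need 2 cont bytes. acc=0x7
Byte[4]=A4: continuation. acc=(acc<<6)|0x24=0x1E4
Byte[5]=BA: continuation. acc=(acc<<6)|0x3A=0x793A
Completed: cp=U+793A (starts at byte 3)
Byte[6]=F0: 4-byte lead, need 3 cont bytes. acc=0x0
Byte[7]=A8: continuation. acc=(acc<<6)|0x28=0x28
Byte[8]=8F: continuation. acc=(acc<<6)|0x0F=0xA0F
Byte[9]=AA: continuation. acc=(acc<<6)|0x2A=0x283EA
Completed: cp=U+283EA (starts at byte 6)

Answer: 0 1 3 6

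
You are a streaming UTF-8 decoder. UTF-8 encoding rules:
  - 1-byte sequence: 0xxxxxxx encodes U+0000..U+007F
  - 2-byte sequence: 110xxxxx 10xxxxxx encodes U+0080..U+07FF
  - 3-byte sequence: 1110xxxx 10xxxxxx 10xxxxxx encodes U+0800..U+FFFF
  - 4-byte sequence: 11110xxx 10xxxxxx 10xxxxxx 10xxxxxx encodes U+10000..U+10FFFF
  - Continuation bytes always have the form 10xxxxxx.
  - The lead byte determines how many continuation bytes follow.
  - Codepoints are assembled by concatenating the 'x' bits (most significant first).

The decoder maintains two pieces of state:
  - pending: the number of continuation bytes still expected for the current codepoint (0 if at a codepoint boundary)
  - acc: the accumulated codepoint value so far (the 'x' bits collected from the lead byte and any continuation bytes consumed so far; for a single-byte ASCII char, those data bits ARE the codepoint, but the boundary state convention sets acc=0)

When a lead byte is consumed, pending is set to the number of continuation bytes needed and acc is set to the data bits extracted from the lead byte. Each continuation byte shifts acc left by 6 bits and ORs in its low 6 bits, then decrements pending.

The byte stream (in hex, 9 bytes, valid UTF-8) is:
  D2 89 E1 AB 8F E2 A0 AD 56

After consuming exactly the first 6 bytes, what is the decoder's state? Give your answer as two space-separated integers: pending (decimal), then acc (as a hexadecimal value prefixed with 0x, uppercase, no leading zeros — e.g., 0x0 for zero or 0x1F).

Answer: 2 0x2

Derivation:
Byte[0]=D2: 2-byte lead. pending=1, acc=0x12
Byte[1]=89: continuation. acc=(acc<<6)|0x09=0x489, pending=0
Byte[2]=E1: 3-byte lead. pending=2, acc=0x1
Byte[3]=AB: continuation. acc=(acc<<6)|0x2B=0x6B, pending=1
Byte[4]=8F: continuation. acc=(acc<<6)|0x0F=0x1ACF, pending=0
Byte[5]=E2: 3-byte lead. pending=2, acc=0x2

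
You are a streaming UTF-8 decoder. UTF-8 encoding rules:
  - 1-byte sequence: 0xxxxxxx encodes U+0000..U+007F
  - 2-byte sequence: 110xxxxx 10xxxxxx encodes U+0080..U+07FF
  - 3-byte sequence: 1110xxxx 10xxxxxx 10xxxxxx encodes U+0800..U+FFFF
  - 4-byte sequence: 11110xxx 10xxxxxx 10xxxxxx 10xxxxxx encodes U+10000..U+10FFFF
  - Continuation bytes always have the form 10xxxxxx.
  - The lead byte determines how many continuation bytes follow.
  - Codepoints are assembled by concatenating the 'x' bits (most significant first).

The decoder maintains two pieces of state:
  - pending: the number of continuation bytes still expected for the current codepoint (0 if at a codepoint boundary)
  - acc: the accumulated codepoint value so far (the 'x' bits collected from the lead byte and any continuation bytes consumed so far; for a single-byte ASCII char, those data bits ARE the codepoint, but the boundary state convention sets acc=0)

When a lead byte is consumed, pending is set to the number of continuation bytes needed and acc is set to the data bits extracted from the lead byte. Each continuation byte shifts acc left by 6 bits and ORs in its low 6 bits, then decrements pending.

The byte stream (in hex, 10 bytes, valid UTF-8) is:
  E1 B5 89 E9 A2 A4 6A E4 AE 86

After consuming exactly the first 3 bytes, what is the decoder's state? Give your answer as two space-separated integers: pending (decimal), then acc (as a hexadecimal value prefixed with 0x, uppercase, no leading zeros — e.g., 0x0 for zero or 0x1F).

Byte[0]=E1: 3-byte lead. pending=2, acc=0x1
Byte[1]=B5: continuation. acc=(acc<<6)|0x35=0x75, pending=1
Byte[2]=89: continuation. acc=(acc<<6)|0x09=0x1D49, pending=0

Answer: 0 0x1D49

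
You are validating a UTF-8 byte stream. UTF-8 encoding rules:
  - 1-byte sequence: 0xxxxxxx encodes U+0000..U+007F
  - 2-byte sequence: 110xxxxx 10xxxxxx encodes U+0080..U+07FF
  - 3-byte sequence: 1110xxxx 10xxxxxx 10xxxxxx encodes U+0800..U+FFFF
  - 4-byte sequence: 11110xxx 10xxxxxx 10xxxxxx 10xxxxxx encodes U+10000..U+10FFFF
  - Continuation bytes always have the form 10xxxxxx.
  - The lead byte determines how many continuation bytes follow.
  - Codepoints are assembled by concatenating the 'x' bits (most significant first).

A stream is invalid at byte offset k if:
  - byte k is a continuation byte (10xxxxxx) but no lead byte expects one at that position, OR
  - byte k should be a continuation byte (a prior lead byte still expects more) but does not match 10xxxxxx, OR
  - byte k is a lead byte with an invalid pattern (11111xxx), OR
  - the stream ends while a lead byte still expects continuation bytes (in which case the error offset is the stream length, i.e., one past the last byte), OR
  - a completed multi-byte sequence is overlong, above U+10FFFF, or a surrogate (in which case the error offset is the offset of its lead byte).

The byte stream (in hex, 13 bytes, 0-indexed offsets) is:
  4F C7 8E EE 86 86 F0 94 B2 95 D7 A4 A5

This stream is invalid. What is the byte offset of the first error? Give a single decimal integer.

Answer: 12

Derivation:
Byte[0]=4F: 1-byte ASCII. cp=U+004F
Byte[1]=C7: 2-byte lead, need 1 cont bytes. acc=0x7
Byte[2]=8E: continuation. acc=(acc<<6)|0x0E=0x1CE
Completed: cp=U+01CE (starts at byte 1)
Byte[3]=EE: 3-byte lead, need 2 cont bytes. acc=0xE
Byte[4]=86: continuation. acc=(acc<<6)|0x06=0x386
Byte[5]=86: continuation. acc=(acc<<6)|0x06=0xE186
Completed: cp=U+E186 (starts at byte 3)
Byte[6]=F0: 4-byte lead, need 3 cont bytes. acc=0x0
Byte[7]=94: continuation. acc=(acc<<6)|0x14=0x14
Byte[8]=B2: continuation. acc=(acc<<6)|0x32=0x532
Byte[9]=95: continuation. acc=(acc<<6)|0x15=0x14C95
Completed: cp=U+14C95 (starts at byte 6)
Byte[10]=D7: 2-byte lead, need 1 cont bytes. acc=0x17
Byte[11]=A4: continuation. acc=(acc<<6)|0x24=0x5E4
Completed: cp=U+05E4 (starts at byte 10)
Byte[12]=A5: INVALID lead byte (not 0xxx/110x/1110/11110)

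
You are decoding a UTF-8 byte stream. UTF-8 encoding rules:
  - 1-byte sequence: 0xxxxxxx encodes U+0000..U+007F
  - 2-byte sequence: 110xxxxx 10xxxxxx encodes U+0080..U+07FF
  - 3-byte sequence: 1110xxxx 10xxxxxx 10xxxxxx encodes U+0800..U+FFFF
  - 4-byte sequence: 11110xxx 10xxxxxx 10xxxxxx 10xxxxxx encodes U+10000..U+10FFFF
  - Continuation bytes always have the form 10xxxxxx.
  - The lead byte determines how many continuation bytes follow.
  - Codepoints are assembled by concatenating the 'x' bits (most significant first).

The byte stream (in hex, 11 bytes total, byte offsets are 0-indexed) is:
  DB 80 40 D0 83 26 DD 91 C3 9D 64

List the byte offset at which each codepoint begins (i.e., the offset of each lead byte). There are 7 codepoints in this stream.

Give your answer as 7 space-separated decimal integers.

Byte[0]=DB: 2-byte lead, need 1 cont bytes. acc=0x1B
Byte[1]=80: continuation. acc=(acc<<6)|0x00=0x6C0
Completed: cp=U+06C0 (starts at byte 0)
Byte[2]=40: 1-byte ASCII. cp=U+0040
Byte[3]=D0: 2-byte lead, need 1 cont bytes. acc=0x10
Byte[4]=83: continuation. acc=(acc<<6)|0x03=0x403
Completed: cp=U+0403 (starts at byte 3)
Byte[5]=26: 1-byte ASCII. cp=U+0026
Byte[6]=DD: 2-byte lead, need 1 cont bytes. acc=0x1D
Byte[7]=91: continuation. acc=(acc<<6)|0x11=0x751
Completed: cp=U+0751 (starts at byte 6)
Byte[8]=C3: 2-byte lead, need 1 cont bytes. acc=0x3
Byte[9]=9D: continuation. acc=(acc<<6)|0x1D=0xDD
Completed: cp=U+00DD (starts at byte 8)
Byte[10]=64: 1-byte ASCII. cp=U+0064

Answer: 0 2 3 5 6 8 10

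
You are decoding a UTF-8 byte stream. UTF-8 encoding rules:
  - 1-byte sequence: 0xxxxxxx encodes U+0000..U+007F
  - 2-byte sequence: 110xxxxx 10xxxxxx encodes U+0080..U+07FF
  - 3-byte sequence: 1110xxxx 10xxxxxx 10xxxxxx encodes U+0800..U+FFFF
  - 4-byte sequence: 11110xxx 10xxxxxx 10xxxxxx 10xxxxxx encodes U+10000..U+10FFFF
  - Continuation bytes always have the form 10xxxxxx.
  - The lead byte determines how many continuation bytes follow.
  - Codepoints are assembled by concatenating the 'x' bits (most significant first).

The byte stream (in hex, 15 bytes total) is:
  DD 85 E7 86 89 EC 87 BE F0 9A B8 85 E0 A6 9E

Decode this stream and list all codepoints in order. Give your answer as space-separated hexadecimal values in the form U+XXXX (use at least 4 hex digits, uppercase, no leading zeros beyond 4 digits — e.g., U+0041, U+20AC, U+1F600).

Byte[0]=DD: 2-byte lead, need 1 cont bytes. acc=0x1D
Byte[1]=85: continuation. acc=(acc<<6)|0x05=0x745
Completed: cp=U+0745 (starts at byte 0)
Byte[2]=E7: 3-byte lead, need 2 cont bytes. acc=0x7
Byte[3]=86: continuation. acc=(acc<<6)|0x06=0x1C6
Byte[4]=89: continuation. acc=(acc<<6)|0x09=0x7189
Completed: cp=U+7189 (starts at byte 2)
Byte[5]=EC: 3-byte lead, need 2 cont bytes. acc=0xC
Byte[6]=87: continuation. acc=(acc<<6)|0x07=0x307
Byte[7]=BE: continuation. acc=(acc<<6)|0x3E=0xC1FE
Completed: cp=U+C1FE (starts at byte 5)
Byte[8]=F0: 4-byte lead, need 3 cont bytes. acc=0x0
Byte[9]=9A: continuation. acc=(acc<<6)|0x1A=0x1A
Byte[10]=B8: continuation. acc=(acc<<6)|0x38=0x6B8
Byte[11]=85: continuation. acc=(acc<<6)|0x05=0x1AE05
Completed: cp=U+1AE05 (starts at byte 8)
Byte[12]=E0: 3-byte lead, need 2 cont bytes. acc=0x0
Byte[13]=A6: continuation. acc=(acc<<6)|0x26=0x26
Byte[14]=9E: continuation. acc=(acc<<6)|0x1E=0x99E
Completed: cp=U+099E (starts at byte 12)

Answer: U+0745 U+7189 U+C1FE U+1AE05 U+099E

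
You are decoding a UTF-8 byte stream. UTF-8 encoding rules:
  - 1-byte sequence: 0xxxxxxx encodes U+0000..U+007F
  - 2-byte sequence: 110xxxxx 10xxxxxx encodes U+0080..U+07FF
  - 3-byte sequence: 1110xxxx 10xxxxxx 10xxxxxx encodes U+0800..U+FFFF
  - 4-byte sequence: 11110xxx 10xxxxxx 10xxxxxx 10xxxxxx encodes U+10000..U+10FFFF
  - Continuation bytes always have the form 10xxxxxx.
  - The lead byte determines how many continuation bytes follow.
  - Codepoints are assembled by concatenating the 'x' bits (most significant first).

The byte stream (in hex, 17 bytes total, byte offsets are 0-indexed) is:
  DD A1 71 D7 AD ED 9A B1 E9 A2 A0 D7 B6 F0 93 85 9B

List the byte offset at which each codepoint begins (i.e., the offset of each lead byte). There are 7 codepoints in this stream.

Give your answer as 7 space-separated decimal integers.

Byte[0]=DD: 2-byte lead, need 1 cont bytes. acc=0x1D
Byte[1]=A1: continuation. acc=(acc<<6)|0x21=0x761
Completed: cp=U+0761 (starts at byte 0)
Byte[2]=71: 1-byte ASCII. cp=U+0071
Byte[3]=D7: 2-byte lead, need 1 cont bytes. acc=0x17
Byte[4]=AD: continuation. acc=(acc<<6)|0x2D=0x5ED
Completed: cp=U+05ED (starts at byte 3)
Byte[5]=ED: 3-byte lead, need 2 cont bytes. acc=0xD
Byte[6]=9A: continuation. acc=(acc<<6)|0x1A=0x35A
Byte[7]=B1: continuation. acc=(acc<<6)|0x31=0xD6B1
Completed: cp=U+D6B1 (starts at byte 5)
Byte[8]=E9: 3-byte lead, need 2 cont bytes. acc=0x9
Byte[9]=A2: continuation. acc=(acc<<6)|0x22=0x262
Byte[10]=A0: continuation. acc=(acc<<6)|0x20=0x98A0
Completed: cp=U+98A0 (starts at byte 8)
Byte[11]=D7: 2-byte lead, need 1 cont bytes. acc=0x17
Byte[12]=B6: continuation. acc=(acc<<6)|0x36=0x5F6
Completed: cp=U+05F6 (starts at byte 11)
Byte[13]=F0: 4-byte lead, need 3 cont bytes. acc=0x0
Byte[14]=93: continuation. acc=(acc<<6)|0x13=0x13
Byte[15]=85: continuation. acc=(acc<<6)|0x05=0x4C5
Byte[16]=9B: continuation. acc=(acc<<6)|0x1B=0x1315B
Completed: cp=U+1315B (starts at byte 13)

Answer: 0 2 3 5 8 11 13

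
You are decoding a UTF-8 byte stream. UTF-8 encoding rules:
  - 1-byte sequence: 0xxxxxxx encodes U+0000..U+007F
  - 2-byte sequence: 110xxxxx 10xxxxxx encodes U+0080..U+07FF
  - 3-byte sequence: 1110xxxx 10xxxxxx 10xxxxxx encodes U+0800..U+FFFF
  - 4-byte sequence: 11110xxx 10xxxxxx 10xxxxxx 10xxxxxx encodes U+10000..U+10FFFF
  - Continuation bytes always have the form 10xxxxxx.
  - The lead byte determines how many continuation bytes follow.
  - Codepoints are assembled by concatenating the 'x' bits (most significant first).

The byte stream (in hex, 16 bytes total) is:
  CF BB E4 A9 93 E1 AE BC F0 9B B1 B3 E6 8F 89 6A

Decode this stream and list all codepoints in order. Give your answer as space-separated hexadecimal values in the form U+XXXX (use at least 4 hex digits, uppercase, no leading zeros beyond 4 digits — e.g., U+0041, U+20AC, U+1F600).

Byte[0]=CF: 2-byte lead, need 1 cont bytes. acc=0xF
Byte[1]=BB: continuation. acc=(acc<<6)|0x3B=0x3FB
Completed: cp=U+03FB (starts at byte 0)
Byte[2]=E4: 3-byte lead, need 2 cont bytes. acc=0x4
Byte[3]=A9: continuation. acc=(acc<<6)|0x29=0x129
Byte[4]=93: continuation. acc=(acc<<6)|0x13=0x4A53
Completed: cp=U+4A53 (starts at byte 2)
Byte[5]=E1: 3-byte lead, need 2 cont bytes. acc=0x1
Byte[6]=AE: continuation. acc=(acc<<6)|0x2E=0x6E
Byte[7]=BC: continuation. acc=(acc<<6)|0x3C=0x1BBC
Completed: cp=U+1BBC (starts at byte 5)
Byte[8]=F0: 4-byte lead, need 3 cont bytes. acc=0x0
Byte[9]=9B: continuation. acc=(acc<<6)|0x1B=0x1B
Byte[10]=B1: continuation. acc=(acc<<6)|0x31=0x6F1
Byte[11]=B3: continuation. acc=(acc<<6)|0x33=0x1BC73
Completed: cp=U+1BC73 (starts at byte 8)
Byte[12]=E6: 3-byte lead, need 2 cont bytes. acc=0x6
Byte[13]=8F: continuation. acc=(acc<<6)|0x0F=0x18F
Byte[14]=89: continuation. acc=(acc<<6)|0x09=0x63C9
Completed: cp=U+63C9 (starts at byte 12)
Byte[15]=6A: 1-byte ASCII. cp=U+006A

Answer: U+03FB U+4A53 U+1BBC U+1BC73 U+63C9 U+006A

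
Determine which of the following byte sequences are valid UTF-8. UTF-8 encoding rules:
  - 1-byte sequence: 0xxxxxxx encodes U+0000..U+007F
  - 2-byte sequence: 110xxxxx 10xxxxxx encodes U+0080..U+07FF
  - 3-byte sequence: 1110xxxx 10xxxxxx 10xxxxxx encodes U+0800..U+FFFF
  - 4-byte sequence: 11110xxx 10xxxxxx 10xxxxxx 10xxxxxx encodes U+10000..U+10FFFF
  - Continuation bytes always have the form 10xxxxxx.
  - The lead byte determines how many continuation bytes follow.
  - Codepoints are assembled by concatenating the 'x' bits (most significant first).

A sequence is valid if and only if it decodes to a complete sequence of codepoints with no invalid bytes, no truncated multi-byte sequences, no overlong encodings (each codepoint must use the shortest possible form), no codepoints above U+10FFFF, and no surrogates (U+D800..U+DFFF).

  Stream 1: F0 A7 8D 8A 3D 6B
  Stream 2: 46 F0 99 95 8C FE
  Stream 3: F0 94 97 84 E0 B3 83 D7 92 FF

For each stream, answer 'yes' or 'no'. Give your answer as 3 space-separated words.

Stream 1: decodes cleanly. VALID
Stream 2: error at byte offset 5. INVALID
Stream 3: error at byte offset 9. INVALID

Answer: yes no no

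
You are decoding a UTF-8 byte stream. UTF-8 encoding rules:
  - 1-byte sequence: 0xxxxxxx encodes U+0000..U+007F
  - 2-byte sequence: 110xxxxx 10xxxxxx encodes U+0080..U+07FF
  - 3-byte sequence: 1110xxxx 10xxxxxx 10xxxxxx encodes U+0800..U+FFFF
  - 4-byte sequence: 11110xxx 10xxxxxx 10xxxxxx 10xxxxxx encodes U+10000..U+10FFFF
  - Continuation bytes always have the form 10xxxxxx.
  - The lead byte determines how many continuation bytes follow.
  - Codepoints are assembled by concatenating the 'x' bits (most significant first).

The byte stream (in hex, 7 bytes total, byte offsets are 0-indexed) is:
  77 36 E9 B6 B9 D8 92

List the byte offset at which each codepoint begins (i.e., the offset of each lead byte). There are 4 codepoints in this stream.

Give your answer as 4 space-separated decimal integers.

Byte[0]=77: 1-byte ASCII. cp=U+0077
Byte[1]=36: 1-byte ASCII. cp=U+0036
Byte[2]=E9: 3-byte lead, need 2 cont bytes. acc=0x9
Byte[3]=B6: continuation. acc=(acc<<6)|0x36=0x276
Byte[4]=B9: continuation. acc=(acc<<6)|0x39=0x9DB9
Completed: cp=U+9DB9 (starts at byte 2)
Byte[5]=D8: 2-byte lead, need 1 cont bytes. acc=0x18
Byte[6]=92: continuation. acc=(acc<<6)|0x12=0x612
Completed: cp=U+0612 (starts at byte 5)

Answer: 0 1 2 5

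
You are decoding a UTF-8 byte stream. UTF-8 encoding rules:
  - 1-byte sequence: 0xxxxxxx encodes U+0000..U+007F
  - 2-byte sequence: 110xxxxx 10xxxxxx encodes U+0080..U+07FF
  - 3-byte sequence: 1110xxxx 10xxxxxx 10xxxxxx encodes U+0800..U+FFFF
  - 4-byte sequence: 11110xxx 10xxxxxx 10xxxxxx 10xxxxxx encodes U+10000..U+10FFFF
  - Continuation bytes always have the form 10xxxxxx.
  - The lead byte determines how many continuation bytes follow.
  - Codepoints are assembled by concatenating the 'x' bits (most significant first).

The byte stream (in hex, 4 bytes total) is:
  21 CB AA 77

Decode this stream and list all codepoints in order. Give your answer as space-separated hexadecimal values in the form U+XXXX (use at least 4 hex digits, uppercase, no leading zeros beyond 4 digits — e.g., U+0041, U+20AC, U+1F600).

Answer: U+0021 U+02EA U+0077

Derivation:
Byte[0]=21: 1-byte ASCII. cp=U+0021
Byte[1]=CB: 2-byte lead, need 1 cont bytes. acc=0xB
Byte[2]=AA: continuation. acc=(acc<<6)|0x2A=0x2EA
Completed: cp=U+02EA (starts at byte 1)
Byte[3]=77: 1-byte ASCII. cp=U+0077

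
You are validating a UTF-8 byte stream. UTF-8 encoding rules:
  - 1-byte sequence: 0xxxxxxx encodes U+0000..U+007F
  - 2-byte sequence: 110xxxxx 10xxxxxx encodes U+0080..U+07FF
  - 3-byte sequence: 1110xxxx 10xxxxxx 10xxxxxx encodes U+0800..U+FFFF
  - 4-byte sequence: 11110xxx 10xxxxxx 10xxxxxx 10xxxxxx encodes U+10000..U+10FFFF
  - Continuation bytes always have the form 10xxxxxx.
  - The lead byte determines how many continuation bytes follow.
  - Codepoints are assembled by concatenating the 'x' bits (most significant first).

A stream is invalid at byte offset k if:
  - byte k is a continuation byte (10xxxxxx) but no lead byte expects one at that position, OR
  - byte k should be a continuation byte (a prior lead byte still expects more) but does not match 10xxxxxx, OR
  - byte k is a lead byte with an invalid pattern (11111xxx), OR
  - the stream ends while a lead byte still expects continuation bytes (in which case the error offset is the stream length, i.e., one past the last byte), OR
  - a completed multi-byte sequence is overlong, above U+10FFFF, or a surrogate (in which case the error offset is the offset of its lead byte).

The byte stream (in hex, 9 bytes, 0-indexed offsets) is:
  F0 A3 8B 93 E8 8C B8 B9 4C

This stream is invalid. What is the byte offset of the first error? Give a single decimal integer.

Answer: 7

Derivation:
Byte[0]=F0: 4-byte lead, need 3 cont bytes. acc=0x0
Byte[1]=A3: continuation. acc=(acc<<6)|0x23=0x23
Byte[2]=8B: continuation. acc=(acc<<6)|0x0B=0x8CB
Byte[3]=93: continuation. acc=(acc<<6)|0x13=0x232D3
Completed: cp=U+232D3 (starts at byte 0)
Byte[4]=E8: 3-byte lead, need 2 cont bytes. acc=0x8
Byte[5]=8C: continuation. acc=(acc<<6)|0x0C=0x20C
Byte[6]=B8: continuation. acc=(acc<<6)|0x38=0x8338
Completed: cp=U+8338 (starts at byte 4)
Byte[7]=B9: INVALID lead byte (not 0xxx/110x/1110/11110)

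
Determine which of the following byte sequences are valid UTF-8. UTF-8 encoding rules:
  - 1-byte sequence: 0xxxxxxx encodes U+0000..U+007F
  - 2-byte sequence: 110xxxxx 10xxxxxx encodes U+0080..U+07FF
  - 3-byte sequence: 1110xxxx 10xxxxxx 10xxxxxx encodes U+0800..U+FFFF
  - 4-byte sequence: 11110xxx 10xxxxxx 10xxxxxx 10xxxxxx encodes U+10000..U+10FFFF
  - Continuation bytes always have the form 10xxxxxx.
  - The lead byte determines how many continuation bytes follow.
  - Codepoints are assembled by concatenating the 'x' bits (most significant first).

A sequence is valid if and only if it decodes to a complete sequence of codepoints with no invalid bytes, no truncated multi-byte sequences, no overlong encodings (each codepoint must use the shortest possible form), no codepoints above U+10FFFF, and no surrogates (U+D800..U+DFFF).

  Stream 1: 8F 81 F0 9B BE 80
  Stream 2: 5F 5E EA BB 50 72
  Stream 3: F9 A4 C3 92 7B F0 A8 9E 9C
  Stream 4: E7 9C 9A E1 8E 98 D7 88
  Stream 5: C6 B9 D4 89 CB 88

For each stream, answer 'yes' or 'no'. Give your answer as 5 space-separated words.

Answer: no no no yes yes

Derivation:
Stream 1: error at byte offset 0. INVALID
Stream 2: error at byte offset 4. INVALID
Stream 3: error at byte offset 0. INVALID
Stream 4: decodes cleanly. VALID
Stream 5: decodes cleanly. VALID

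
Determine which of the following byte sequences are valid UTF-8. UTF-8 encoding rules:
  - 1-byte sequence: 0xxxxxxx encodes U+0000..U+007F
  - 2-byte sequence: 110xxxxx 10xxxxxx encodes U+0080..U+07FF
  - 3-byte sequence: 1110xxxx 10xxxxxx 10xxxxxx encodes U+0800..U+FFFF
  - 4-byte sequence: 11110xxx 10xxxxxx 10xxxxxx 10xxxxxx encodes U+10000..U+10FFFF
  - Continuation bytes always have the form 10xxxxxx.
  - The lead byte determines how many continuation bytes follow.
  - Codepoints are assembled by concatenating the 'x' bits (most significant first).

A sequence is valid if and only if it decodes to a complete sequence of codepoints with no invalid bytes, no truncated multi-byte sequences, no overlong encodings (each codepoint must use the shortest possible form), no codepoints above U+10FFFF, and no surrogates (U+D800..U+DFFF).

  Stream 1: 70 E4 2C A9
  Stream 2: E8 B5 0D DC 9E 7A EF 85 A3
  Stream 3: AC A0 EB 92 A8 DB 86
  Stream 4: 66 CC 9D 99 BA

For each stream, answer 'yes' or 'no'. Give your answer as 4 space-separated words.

Answer: no no no no

Derivation:
Stream 1: error at byte offset 2. INVALID
Stream 2: error at byte offset 2. INVALID
Stream 3: error at byte offset 0. INVALID
Stream 4: error at byte offset 3. INVALID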